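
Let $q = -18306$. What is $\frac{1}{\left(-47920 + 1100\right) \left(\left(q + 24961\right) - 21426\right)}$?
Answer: $\frac{1}{691578220} \approx 1.446 \cdot 10^{-9}$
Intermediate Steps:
$\frac{1}{\left(-47920 + 1100\right) \left(\left(q + 24961\right) - 21426\right)} = \frac{1}{\left(-47920 + 1100\right) \left(\left(-18306 + 24961\right) - 21426\right)} = \frac{1}{\left(-46820\right) \left(6655 - 21426\right)} = - \frac{1}{46820 \left(-14771\right)} = \left(- \frac{1}{46820}\right) \left(- \frac{1}{14771}\right) = \frac{1}{691578220}$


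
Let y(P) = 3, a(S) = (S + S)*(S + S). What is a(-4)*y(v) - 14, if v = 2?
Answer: 178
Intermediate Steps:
a(S) = 4*S**2 (a(S) = (2*S)*(2*S) = 4*S**2)
a(-4)*y(v) - 14 = (4*(-4)**2)*3 - 14 = (4*16)*3 - 14 = 64*3 - 14 = 192 - 14 = 178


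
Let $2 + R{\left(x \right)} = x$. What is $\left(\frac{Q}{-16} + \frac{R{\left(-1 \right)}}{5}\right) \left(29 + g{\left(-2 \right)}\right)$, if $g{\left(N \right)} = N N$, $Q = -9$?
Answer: $- \frac{99}{80} \approx -1.2375$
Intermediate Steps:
$R{\left(x \right)} = -2 + x$
$g{\left(N \right)} = N^{2}$
$\left(\frac{Q}{-16} + \frac{R{\left(-1 \right)}}{5}\right) \left(29 + g{\left(-2 \right)}\right) = \left(- \frac{9}{-16} + \frac{-2 - 1}{5}\right) \left(29 + \left(-2\right)^{2}\right) = \left(\left(-9\right) \left(- \frac{1}{16}\right) - \frac{3}{5}\right) \left(29 + 4\right) = \left(\frac{9}{16} - \frac{3}{5}\right) 33 = \left(- \frac{3}{80}\right) 33 = - \frac{99}{80}$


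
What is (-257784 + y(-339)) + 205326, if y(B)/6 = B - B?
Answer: -52458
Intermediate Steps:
y(B) = 0 (y(B) = 6*(B - B) = 6*0 = 0)
(-257784 + y(-339)) + 205326 = (-257784 + 0) + 205326 = -257784 + 205326 = -52458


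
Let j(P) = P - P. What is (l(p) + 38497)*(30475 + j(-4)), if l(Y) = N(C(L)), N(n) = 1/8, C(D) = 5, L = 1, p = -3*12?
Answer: 9385599075/8 ≈ 1.1732e+9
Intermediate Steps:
p = -36
j(P) = 0
N(n) = ⅛
l(Y) = ⅛
(l(p) + 38497)*(30475 + j(-4)) = (⅛ + 38497)*(30475 + 0) = (307977/8)*30475 = 9385599075/8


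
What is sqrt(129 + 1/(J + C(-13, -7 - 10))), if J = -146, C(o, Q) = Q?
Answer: sqrt(3427238)/163 ≈ 11.358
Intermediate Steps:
sqrt(129 + 1/(J + C(-13, -7 - 10))) = sqrt(129 + 1/(-146 + (-7 - 10))) = sqrt(129 + 1/(-146 - 17)) = sqrt(129 + 1/(-163)) = sqrt(129 - 1/163) = sqrt(21026/163) = sqrt(3427238)/163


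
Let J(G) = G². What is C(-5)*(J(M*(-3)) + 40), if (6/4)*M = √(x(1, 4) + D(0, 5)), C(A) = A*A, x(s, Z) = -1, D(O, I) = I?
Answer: 1400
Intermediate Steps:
C(A) = A²
M = 4/3 (M = 2*√(-1 + 5)/3 = 2*√4/3 = (⅔)*2 = 4/3 ≈ 1.3333)
C(-5)*(J(M*(-3)) + 40) = (-5)²*(((4/3)*(-3))² + 40) = 25*((-4)² + 40) = 25*(16 + 40) = 25*56 = 1400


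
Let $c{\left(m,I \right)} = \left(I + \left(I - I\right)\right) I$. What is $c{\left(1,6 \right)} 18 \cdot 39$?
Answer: $25272$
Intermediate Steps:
$c{\left(m,I \right)} = I^{2}$ ($c{\left(m,I \right)} = \left(I + 0\right) I = I I = I^{2}$)
$c{\left(1,6 \right)} 18 \cdot 39 = 6^{2} \cdot 18 \cdot 39 = 36 \cdot 18 \cdot 39 = 648 \cdot 39 = 25272$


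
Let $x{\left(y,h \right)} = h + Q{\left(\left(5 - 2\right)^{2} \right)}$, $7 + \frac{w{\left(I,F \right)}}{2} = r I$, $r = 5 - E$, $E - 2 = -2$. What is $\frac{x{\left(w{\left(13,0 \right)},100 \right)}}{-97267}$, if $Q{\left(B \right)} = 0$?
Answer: $- \frac{100}{97267} \approx -0.0010281$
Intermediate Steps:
$E = 0$ ($E = 2 - 2 = 0$)
$r = 5$ ($r = 5 - 0 = 5 + 0 = 5$)
$w{\left(I,F \right)} = -14 + 10 I$ ($w{\left(I,F \right)} = -14 + 2 \cdot 5 I = -14 + 10 I$)
$x{\left(y,h \right)} = h$ ($x{\left(y,h \right)} = h + 0 = h$)
$\frac{x{\left(w{\left(13,0 \right)},100 \right)}}{-97267} = \frac{100}{-97267} = 100 \left(- \frac{1}{97267}\right) = - \frac{100}{97267}$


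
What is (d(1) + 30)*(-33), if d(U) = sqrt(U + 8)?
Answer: -1089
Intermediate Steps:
d(U) = sqrt(8 + U)
(d(1) + 30)*(-33) = (sqrt(8 + 1) + 30)*(-33) = (sqrt(9) + 30)*(-33) = (3 + 30)*(-33) = 33*(-33) = -1089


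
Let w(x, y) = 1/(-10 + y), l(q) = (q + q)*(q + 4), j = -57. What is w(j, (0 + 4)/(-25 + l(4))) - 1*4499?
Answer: -1736653/386 ≈ -4499.1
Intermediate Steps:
l(q) = 2*q*(4 + q) (l(q) = (2*q)*(4 + q) = 2*q*(4 + q))
w(j, (0 + 4)/(-25 + l(4))) - 1*4499 = 1/(-10 + (0 + 4)/(-25 + 2*4*(4 + 4))) - 1*4499 = 1/(-10 + 4/(-25 + 2*4*8)) - 4499 = 1/(-10 + 4/(-25 + 64)) - 4499 = 1/(-10 + 4/39) - 4499 = 1/(-386/39) - 4499 = -39/386 - 4499 = -1736653/386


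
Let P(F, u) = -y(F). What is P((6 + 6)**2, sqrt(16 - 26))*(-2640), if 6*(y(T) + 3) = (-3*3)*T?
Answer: -578160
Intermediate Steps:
y(T) = -3 - 3*T/2 (y(T) = -3 + ((-3*3)*T)/6 = -3 + (-9*T)/6 = -3 - 3*T/2)
P(F, u) = 3 + 3*F/2 (P(F, u) = -(-3 - 3*F/2) = 3 + 3*F/2)
P((6 + 6)**2, sqrt(16 - 26))*(-2640) = (3 + 3*(6 + 6)**2/2)*(-2640) = (3 + (3/2)*12**2)*(-2640) = (3 + (3/2)*144)*(-2640) = (3 + 216)*(-2640) = 219*(-2640) = -578160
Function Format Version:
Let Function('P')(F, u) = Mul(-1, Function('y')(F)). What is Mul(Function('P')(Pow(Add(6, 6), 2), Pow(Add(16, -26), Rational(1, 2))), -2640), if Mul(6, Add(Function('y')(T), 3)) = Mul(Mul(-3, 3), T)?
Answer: -578160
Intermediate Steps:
Function('y')(T) = Add(-3, Mul(Rational(-3, 2), T)) (Function('y')(T) = Add(-3, Mul(Rational(1, 6), Mul(Mul(-3, 3), T))) = Add(-3, Mul(Rational(1, 6), Mul(-9, T))) = Add(-3, Mul(Rational(-3, 2), T)))
Function('P')(F, u) = Add(3, Mul(Rational(3, 2), F)) (Function('P')(F, u) = Mul(-1, Add(-3, Mul(Rational(-3, 2), F))) = Add(3, Mul(Rational(3, 2), F)))
Mul(Function('P')(Pow(Add(6, 6), 2), Pow(Add(16, -26), Rational(1, 2))), -2640) = Mul(Add(3, Mul(Rational(3, 2), Pow(Add(6, 6), 2))), -2640) = Mul(Add(3, Mul(Rational(3, 2), Pow(12, 2))), -2640) = Mul(Add(3, Mul(Rational(3, 2), 144)), -2640) = Mul(Add(3, 216), -2640) = Mul(219, -2640) = -578160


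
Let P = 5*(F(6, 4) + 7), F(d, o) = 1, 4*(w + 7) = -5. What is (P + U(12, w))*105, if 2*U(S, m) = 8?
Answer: 4620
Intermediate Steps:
w = -33/4 (w = -7 + (1/4)*(-5) = -7 - 5/4 = -33/4 ≈ -8.2500)
U(S, m) = 4 (U(S, m) = (1/2)*8 = 4)
P = 40 (P = 5*(1 + 7) = 5*8 = 40)
(P + U(12, w))*105 = (40 + 4)*105 = 44*105 = 4620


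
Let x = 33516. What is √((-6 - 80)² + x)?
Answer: 4*√2557 ≈ 202.27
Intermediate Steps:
√((-6 - 80)² + x) = √((-6 - 80)² + 33516) = √((-86)² + 33516) = √(7396 + 33516) = √40912 = 4*√2557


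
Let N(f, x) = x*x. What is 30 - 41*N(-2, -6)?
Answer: -1446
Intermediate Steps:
N(f, x) = x**2
30 - 41*N(-2, -6) = 30 - 41*(-6)**2 = 30 - 41*36 = 30 - 1476 = -1446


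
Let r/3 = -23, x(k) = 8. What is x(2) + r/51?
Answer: 113/17 ≈ 6.6471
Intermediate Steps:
r = -69 (r = 3*(-23) = -69)
x(2) + r/51 = 8 - 69/51 = 8 - 69*1/51 = 8 - 23/17 = 113/17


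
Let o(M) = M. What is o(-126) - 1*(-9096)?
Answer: 8970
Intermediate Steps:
o(-126) - 1*(-9096) = -126 - 1*(-9096) = -126 + 9096 = 8970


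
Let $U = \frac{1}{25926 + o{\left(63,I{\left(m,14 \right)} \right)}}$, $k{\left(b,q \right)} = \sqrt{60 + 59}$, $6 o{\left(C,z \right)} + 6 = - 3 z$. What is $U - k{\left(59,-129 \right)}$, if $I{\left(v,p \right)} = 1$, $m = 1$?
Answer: $\frac{2}{51849} - \sqrt{119} \approx -10.909$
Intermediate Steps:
$o{\left(C,z \right)} = -1 - \frac{z}{2}$ ($o{\left(C,z \right)} = -1 + \frac{\left(-3\right) z}{6} = -1 - \frac{z}{2}$)
$k{\left(b,q \right)} = \sqrt{119}$
$U = \frac{2}{51849}$ ($U = \frac{1}{25926 - \frac{3}{2}} = \frac{1}{\frac{51849}{2}} = \frac{2}{51849} \approx 3.8574 \cdot 10^{-5}$)
$U - k{\left(59,-129 \right)} = \frac{2}{51849} - \sqrt{119}$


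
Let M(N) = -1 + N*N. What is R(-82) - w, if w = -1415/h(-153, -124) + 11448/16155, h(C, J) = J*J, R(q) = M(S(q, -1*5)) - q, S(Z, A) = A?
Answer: 2908573173/27599920 ≈ 105.38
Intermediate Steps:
M(N) = -1 + N**2
R(q) = 24 - q (R(q) = (-1 + (-1*5)**2) - q = (-1 + (-5)**2) - q = (-1 + 25) - q = 24 - q)
h(C, J) = J**2
w = 17018347/27599920 (w = -1415/((-124)**2) + 11448/16155 = -1415/15376 + 11448*(1/16155) = -1415*1/15376 + 1272/1795 = -1415/15376 + 1272/1795 = 17018347/27599920 ≈ 0.61661)
R(-82) - w = (24 - 1*(-82)) - 1*17018347/27599920 = (24 + 82) - 17018347/27599920 = 106 - 17018347/27599920 = 2908573173/27599920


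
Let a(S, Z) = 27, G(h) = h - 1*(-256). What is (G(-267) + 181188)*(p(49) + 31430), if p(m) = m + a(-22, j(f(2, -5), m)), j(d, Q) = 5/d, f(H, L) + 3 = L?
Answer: 5708162562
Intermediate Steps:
f(H, L) = -3 + L
G(h) = 256 + h (G(h) = h + 256 = 256 + h)
p(m) = 27 + m (p(m) = m + 27 = 27 + m)
(G(-267) + 181188)*(p(49) + 31430) = ((256 - 267) + 181188)*((27 + 49) + 31430) = (-11 + 181188)*(76 + 31430) = 181177*31506 = 5708162562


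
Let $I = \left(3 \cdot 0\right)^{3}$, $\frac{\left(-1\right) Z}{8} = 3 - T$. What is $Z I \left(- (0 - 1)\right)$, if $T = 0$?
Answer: $0$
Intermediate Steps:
$Z = -24$ ($Z = - 8 \left(3 - 0\right) = - 8 \left(3 + 0\right) = \left(-8\right) 3 = -24$)
$I = 0$ ($I = 0^{3} = 0$)
$Z I \left(- (0 - 1)\right) = \left(-24\right) 0 \left(- (0 - 1)\right) = 0 \left(\left(-1\right) \left(-1\right)\right) = 0 \cdot 1 = 0$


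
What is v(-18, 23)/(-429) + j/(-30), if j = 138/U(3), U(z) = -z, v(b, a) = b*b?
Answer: 1669/2145 ≈ 0.77809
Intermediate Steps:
v(b, a) = b**2
j = -46 (j = 138/((-1*3)) = 138/(-3) = 138*(-1/3) = -46)
v(-18, 23)/(-429) + j/(-30) = (-18)**2/(-429) - 46/(-30) = 324*(-1/429) - 46*(-1/30) = -108/143 + 23/15 = 1669/2145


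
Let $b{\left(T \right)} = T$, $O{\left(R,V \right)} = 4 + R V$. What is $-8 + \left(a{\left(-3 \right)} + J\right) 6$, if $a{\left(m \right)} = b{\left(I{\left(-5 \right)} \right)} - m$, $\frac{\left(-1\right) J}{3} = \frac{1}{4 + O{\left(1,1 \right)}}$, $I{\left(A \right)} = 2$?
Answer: $20$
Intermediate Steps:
$J = - \frac{1}{3}$ ($J = - \frac{3}{4 + \left(4 + 1 \cdot 1\right)} = - \frac{3}{4 + \left(4 + 1\right)} = - \frac{3}{4 + 5} = - \frac{3}{9} = \left(-3\right) \frac{1}{9} = - \frac{1}{3} \approx -0.33333$)
$a{\left(m \right)} = 2 - m$
$-8 + \left(a{\left(-3 \right)} + J\right) 6 = -8 + \left(\left(2 - -3\right) - \frac{1}{3}\right) 6 = -8 + \left(\left(2 + 3\right) - \frac{1}{3}\right) 6 = -8 + \left(5 - \frac{1}{3}\right) 6 = -8 + \frac{14}{3} \cdot 6 = -8 + 28 = 20$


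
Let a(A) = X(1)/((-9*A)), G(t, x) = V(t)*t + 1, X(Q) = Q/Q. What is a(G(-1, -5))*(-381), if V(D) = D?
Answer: 127/6 ≈ 21.167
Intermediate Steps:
X(Q) = 1
G(t, x) = 1 + t**2 (G(t, x) = t*t + 1 = t**2 + 1 = 1 + t**2)
a(A) = -1/(9*A) (a(A) = 1/(-9*A) = 1*(-1/(9*A)) = -1/(9*A))
a(G(-1, -5))*(-381) = -1/(9*(1 + (-1)**2))*(-381) = -1/(9*(1 + 1))*(-381) = -1/9/2*(-381) = -1/9*1/2*(-381) = -1/18*(-381) = 127/6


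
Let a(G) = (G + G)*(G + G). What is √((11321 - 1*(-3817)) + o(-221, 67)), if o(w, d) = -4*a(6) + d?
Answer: √14629 ≈ 120.95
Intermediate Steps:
a(G) = 4*G² (a(G) = (2*G)*(2*G) = 4*G²)
o(w, d) = -576 + d (o(w, d) = -16*6² + d = -16*36 + d = -4*144 + d = -576 + d)
√((11321 - 1*(-3817)) + o(-221, 67)) = √((11321 - 1*(-3817)) + (-576 + 67)) = √((11321 + 3817) - 509) = √(15138 - 509) = √14629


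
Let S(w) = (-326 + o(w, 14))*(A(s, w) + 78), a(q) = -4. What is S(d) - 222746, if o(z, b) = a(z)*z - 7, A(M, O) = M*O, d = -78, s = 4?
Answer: -217832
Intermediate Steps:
o(z, b) = -7 - 4*z (o(z, b) = -4*z - 7 = -7 - 4*z)
S(w) = (-333 - 4*w)*(78 + 4*w) (S(w) = (-326 + (-7 - 4*w))*(4*w + 78) = (-333 - 4*w)*(78 + 4*w))
S(d) - 222746 = (-25974 - 1644*(-78) - 16*(-78)**2) - 222746 = (-25974 + 128232 - 16*6084) - 222746 = (-25974 + 128232 - 97344) - 222746 = 4914 - 222746 = -217832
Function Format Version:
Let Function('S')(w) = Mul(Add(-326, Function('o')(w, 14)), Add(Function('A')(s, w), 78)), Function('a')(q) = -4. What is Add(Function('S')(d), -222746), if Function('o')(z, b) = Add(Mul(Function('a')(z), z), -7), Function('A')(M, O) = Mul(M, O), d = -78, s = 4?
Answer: -217832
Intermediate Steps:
Function('o')(z, b) = Add(-7, Mul(-4, z)) (Function('o')(z, b) = Add(Mul(-4, z), -7) = Add(-7, Mul(-4, z)))
Function('S')(w) = Mul(Add(-333, Mul(-4, w)), Add(78, Mul(4, w))) (Function('S')(w) = Mul(Add(-326, Add(-7, Mul(-4, w))), Add(Mul(4, w), 78)) = Mul(Add(-333, Mul(-4, w)), Add(78, Mul(4, w))))
Add(Function('S')(d), -222746) = Add(Add(-25974, Mul(-1644, -78), Mul(-16, Pow(-78, 2))), -222746) = Add(Add(-25974, 128232, Mul(-16, 6084)), -222746) = Add(Add(-25974, 128232, -97344), -222746) = Add(4914, -222746) = -217832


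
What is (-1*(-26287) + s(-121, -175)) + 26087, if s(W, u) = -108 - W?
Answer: 52387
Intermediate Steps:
(-1*(-26287) + s(-121, -175)) + 26087 = (-1*(-26287) + (-108 - 1*(-121))) + 26087 = (26287 + (-108 + 121)) + 26087 = (26287 + 13) + 26087 = 26300 + 26087 = 52387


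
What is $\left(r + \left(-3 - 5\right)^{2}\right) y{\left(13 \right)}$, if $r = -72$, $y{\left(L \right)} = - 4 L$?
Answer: $416$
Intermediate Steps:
$\left(r + \left(-3 - 5\right)^{2}\right) y{\left(13 \right)} = \left(-72 + \left(-3 - 5\right)^{2}\right) \left(\left(-4\right) 13\right) = \left(-72 + \left(-8\right)^{2}\right) \left(-52\right) = \left(-72 + 64\right) \left(-52\right) = \left(-8\right) \left(-52\right) = 416$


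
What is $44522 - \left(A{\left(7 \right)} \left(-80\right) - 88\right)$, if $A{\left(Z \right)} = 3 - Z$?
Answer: $44290$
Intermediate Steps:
$44522 - \left(A{\left(7 \right)} \left(-80\right) - 88\right) = 44522 - \left(\left(3 - 7\right) \left(-80\right) - 88\right) = 44522 - \left(\left(-4\right) \left(-80\right) - 88\right) = 44522 - \left(320 - 88\right) = 44522 - 232 = 44290$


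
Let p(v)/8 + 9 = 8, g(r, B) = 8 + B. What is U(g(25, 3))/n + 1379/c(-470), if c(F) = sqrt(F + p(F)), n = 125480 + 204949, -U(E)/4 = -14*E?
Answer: 56/30039 - 1379*I*sqrt(478)/478 ≈ 0.0018642 - 63.074*I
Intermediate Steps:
U(E) = 56*E (U(E) = -(-56)*E = 56*E)
p(v) = -8 (p(v) = -72 + 8*8 = -72 + 64 = -8)
n = 330429
c(F) = sqrt(-8 + F) (c(F) = sqrt(F - 8) = sqrt(-8 + F))
U(g(25, 3))/n + 1379/c(-470) = (56*(8 + 3))/330429 + 1379/(sqrt(-8 - 470)) = (56*11)*(1/330429) + 1379/(sqrt(-478)) = 616*(1/330429) + 1379/((I*sqrt(478))) = 56/30039 + 1379*(-I*sqrt(478)/478) = 56/30039 - 1379*I*sqrt(478)/478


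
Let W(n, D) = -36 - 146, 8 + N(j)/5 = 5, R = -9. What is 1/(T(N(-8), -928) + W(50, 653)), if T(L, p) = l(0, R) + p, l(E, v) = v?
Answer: -1/1119 ≈ -0.00089366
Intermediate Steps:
N(j) = -15 (N(j) = -40 + 5*5 = -40 + 25 = -15)
W(n, D) = -182
T(L, p) = -9 + p
1/(T(N(-8), -928) + W(50, 653)) = 1/((-9 - 928) - 182) = 1/(-937 - 182) = 1/(-1119) = -1/1119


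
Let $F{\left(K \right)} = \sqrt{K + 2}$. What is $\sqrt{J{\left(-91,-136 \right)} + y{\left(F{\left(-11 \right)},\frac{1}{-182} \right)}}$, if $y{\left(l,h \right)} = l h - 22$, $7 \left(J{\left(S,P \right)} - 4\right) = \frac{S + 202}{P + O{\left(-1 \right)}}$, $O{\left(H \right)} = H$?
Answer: $\frac{\sqrt{-11262637932 - 10247874 i}}{24934} \approx 0.0019364 - 4.2563 i$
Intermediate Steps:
$F{\left(K \right)} = \sqrt{2 + K}$
$J{\left(S,P \right)} = 4 + \frac{202 + S}{7 \left(-1 + P\right)}$ ($J{\left(S,P \right)} = 4 + \frac{\left(S + 202\right) \frac{1}{P - 1}}{7} = 4 + \frac{\left(202 + S\right) \frac{1}{-1 + P}}{7} = 4 + \frac{\frac{1}{-1 + P} \left(202 + S\right)}{7} = 4 + \frac{202 + S}{7 \left(-1 + P\right)}$)
$y{\left(l,h \right)} = -22 + h l$ ($y{\left(l,h \right)} = h l - 22 = -22 + h l$)
$\sqrt{J{\left(-91,-136 \right)} + y{\left(F{\left(-11 \right)},\frac{1}{-182} \right)}} = \sqrt{\frac{174 - 91 + 28 \left(-136\right)}{7 \left(-1 - 136\right)} - \left(22 - \frac{\sqrt{2 - 11}}{-182}\right)} = \sqrt{\frac{174 - 91 - 3808}{7 \left(-137\right)} - \left(22 + \frac{\sqrt{-9}}{182}\right)} = \sqrt{\frac{1}{7} \left(- \frac{1}{137}\right) \left(-3725\right) - \left(22 + \frac{3 i}{182}\right)} = \sqrt{\frac{3725}{959} - \left(22 + \frac{3 i}{182}\right)} = \sqrt{- \frac{17373}{959} - \frac{3 i}{182}}$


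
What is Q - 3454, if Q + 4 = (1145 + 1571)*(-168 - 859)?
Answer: -2792790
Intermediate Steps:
Q = -2789336 (Q = -4 + (1145 + 1571)*(-168 - 859) = -4 + 2716*(-1027) = -4 - 2789332 = -2789336)
Q - 3454 = -2789336 - 3454 = -2792790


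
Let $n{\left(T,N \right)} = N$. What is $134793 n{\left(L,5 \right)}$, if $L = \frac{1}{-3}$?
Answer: $673965$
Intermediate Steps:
$L = - \frac{1}{3} \approx -0.33333$
$134793 n{\left(L,5 \right)} = 134793 \cdot 5 = 673965$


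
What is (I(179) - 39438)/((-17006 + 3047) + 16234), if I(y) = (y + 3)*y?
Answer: -196/65 ≈ -3.0154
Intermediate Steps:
I(y) = y*(3 + y) (I(y) = (3 + y)*y = y*(3 + y))
(I(179) - 39438)/((-17006 + 3047) + 16234) = (179*(3 + 179) - 39438)/((-17006 + 3047) + 16234) = (179*182 - 39438)/(-13959 + 16234) = (32578 - 39438)/2275 = -6860*1/2275 = -196/65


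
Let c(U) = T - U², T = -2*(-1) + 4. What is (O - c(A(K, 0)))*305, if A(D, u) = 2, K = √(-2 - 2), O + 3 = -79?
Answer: -25620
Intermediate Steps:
O = -82 (O = -3 - 79 = -82)
T = 6 (T = 2 + 4 = 6)
K = 2*I (K = √(-4) = 2*I ≈ 2.0*I)
c(U) = 6 - U²
(O - c(A(K, 0)))*305 = (-82 - (6 - 1*2²))*305 = (-82 - (6 - 1*4))*305 = (-82 - (6 - 4))*305 = (-82 - 1*2)*305 = (-82 - 2)*305 = -84*305 = -25620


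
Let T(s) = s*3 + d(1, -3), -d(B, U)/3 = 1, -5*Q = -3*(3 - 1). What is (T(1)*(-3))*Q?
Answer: 0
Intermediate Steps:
Q = 6/5 (Q = -(-3)*(3 - 1)/5 = -(-3)*2/5 = -1/5*(-6) = 6/5 ≈ 1.2000)
d(B, U) = -3 (d(B, U) = -3*1 = -3)
T(s) = -3 + 3*s (T(s) = s*3 - 3 = 3*s - 3 = -3 + 3*s)
(T(1)*(-3))*Q = ((-3 + 3*1)*(-3))*(6/5) = ((-3 + 3)*(-3))*(6/5) = (0*(-3))*(6/5) = 0*(6/5) = 0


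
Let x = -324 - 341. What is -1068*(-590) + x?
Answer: 629455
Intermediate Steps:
x = -665
-1068*(-590) + x = -1068*(-590) - 665 = 630120 - 665 = 629455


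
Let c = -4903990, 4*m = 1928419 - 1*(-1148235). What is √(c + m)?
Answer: I*√16539306/2 ≈ 2033.4*I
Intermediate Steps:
m = 1538327/2 (m = (1928419 - 1*(-1148235))/4 = (1928419 + 1148235)/4 = (¼)*3076654 = 1538327/2 ≈ 7.6916e+5)
√(c + m) = √(-4903990 + 1538327/2) = √(-8269653/2) = I*√16539306/2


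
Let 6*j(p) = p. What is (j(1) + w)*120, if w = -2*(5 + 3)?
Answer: -1900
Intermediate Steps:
j(p) = p/6
w = -16 (w = -2*8 = -16)
(j(1) + w)*120 = ((⅙)*1 - 16)*120 = (⅙ - 16)*120 = -95/6*120 = -1900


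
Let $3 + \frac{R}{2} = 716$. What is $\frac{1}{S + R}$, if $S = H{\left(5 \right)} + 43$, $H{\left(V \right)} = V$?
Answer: $\frac{1}{1474} \approx 0.00067843$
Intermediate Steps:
$R = 1426$ ($R = -6 + 2 \cdot 716 = -6 + 1432 = 1426$)
$S = 48$ ($S = 5 + 43 = 48$)
$\frac{1}{S + R} = \frac{1}{48 + 1426} = \frac{1}{1474}$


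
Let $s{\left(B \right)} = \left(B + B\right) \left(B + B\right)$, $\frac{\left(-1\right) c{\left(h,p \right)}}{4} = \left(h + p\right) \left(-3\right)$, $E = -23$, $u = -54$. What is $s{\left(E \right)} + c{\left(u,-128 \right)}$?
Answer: $-68$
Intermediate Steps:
$c{\left(h,p \right)} = 12 h + 12 p$ ($c{\left(h,p \right)} = - 4 \left(h + p\right) \left(-3\right) = - 4 \left(- 3 h - 3 p\right) = 12 h + 12 p$)
$s{\left(B \right)} = 4 B^{2}$ ($s{\left(B \right)} = 2 B 2 B = 4 B^{2}$)
$s{\left(E \right)} + c{\left(u,-128 \right)} = 4 \left(-23\right)^{2} + \left(12 \left(-54\right) + 12 \left(-128\right)\right) = 4 \cdot 529 - 2184 = 2116 - 2184 = -68$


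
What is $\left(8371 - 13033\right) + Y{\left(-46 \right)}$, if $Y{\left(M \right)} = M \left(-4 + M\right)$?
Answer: $-2362$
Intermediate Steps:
$\left(8371 - 13033\right) + Y{\left(-46 \right)} = \left(8371 - 13033\right) - 46 \left(-4 - 46\right) = -4662 - -2300 = -4662 + 2300 = -2362$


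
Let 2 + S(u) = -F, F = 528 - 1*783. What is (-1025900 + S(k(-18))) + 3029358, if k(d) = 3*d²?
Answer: 2003711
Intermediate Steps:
F = -255 (F = 528 - 783 = -255)
S(u) = 253 (S(u) = -2 - 1*(-255) = -2 + 255 = 253)
(-1025900 + S(k(-18))) + 3029358 = (-1025900 + 253) + 3029358 = -1025647 + 3029358 = 2003711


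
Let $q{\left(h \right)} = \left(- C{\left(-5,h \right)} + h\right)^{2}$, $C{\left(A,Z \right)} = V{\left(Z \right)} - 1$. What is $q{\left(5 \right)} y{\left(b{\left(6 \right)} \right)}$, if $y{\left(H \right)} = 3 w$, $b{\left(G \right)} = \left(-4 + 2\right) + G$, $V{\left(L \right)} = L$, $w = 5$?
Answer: $15$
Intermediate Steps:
$b{\left(G \right)} = -2 + G$
$C{\left(A,Z \right)} = -1 + Z$ ($C{\left(A,Z \right)} = Z - 1 = -1 + Z$)
$y{\left(H \right)} = 15$ ($y{\left(H \right)} = 3 \cdot 5 = 15$)
$q{\left(h \right)} = 1$ ($q{\left(h \right)} = \left(- (-1 + h) + h\right)^{2} = \left(\left(1 - h\right) + h\right)^{2} = 1^{2} = 1$)
$q{\left(5 \right)} y{\left(b{\left(6 \right)} \right)} = 1 \cdot 15 = 15$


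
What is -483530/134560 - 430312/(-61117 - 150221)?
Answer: -2214274021/1421882064 ≈ -1.5573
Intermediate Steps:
-483530/134560 - 430312/(-61117 - 150221) = -483530*1/134560 - 430312/(-211338) = -48353/13456 - 430312*(-1/211338) = -48353/13456 + 215156/105669 = -2214274021/1421882064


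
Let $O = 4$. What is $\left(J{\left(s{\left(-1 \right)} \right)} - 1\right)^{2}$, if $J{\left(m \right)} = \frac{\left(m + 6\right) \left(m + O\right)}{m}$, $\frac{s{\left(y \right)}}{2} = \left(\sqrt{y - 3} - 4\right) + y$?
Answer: $\frac{\left(89 - 92 i\right)^{2}}{841} \approx -0.64566 - 19.472 i$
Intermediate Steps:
$s{\left(y \right)} = -8 + 2 y + 2 \sqrt{-3 + y}$ ($s{\left(y \right)} = 2 \left(\left(\sqrt{y - 3} - 4\right) + y\right) = 2 \left(\left(\sqrt{-3 + y} - 4\right) + y\right) = 2 \left(\left(-4 + \sqrt{-3 + y}\right) + y\right) = 2 \left(-4 + y + \sqrt{-3 + y}\right) = -8 + 2 y + 2 \sqrt{-3 + y}$)
$J{\left(m \right)} = \frac{\left(4 + m\right) \left(6 + m\right)}{m}$ ($J{\left(m \right)} = \frac{\left(m + 6\right) \left(m + 4\right)}{m} = \frac{\left(6 + m\right) \left(4 + m\right)}{m} = \frac{\left(4 + m\right) \left(6 + m\right)}{m}$)
$\left(J{\left(s{\left(-1 \right)} \right)} - 1\right)^{2} = \left(\left(10 + \left(-8 + 2 \left(-1\right) + 2 \sqrt{-3 - 1}\right) + \frac{24}{-8 + 2 \left(-1\right) + 2 \sqrt{-3 - 1}}\right) - 1\right)^{2} = \left(\left(10 - \left(10 - 4 i\right) + \frac{24}{-8 - 2 + 2 \sqrt{-4}}\right) - 1\right)^{2} = \left(\left(10 - \left(10 - 4 i\right) + \frac{24}{-8 - 2 + 2 \cdot 2 i}\right) - 1\right)^{2} = \left(\left(10 - \left(10 - 4 i\right) + \frac{24}{-8 - 2 + 4 i}\right) - 1\right)^{2} = \left(\left(10 - \left(10 - 4 i\right) + \frac{24}{-10 + 4 i}\right) - 1\right)^{2} = \left(\left(10 - \left(10 - 4 i\right) + 24 \frac{-10 - 4 i}{116}\right) - 1\right)^{2} = \left(\left(10 - \left(10 - 4 i\right) + \frac{6 \left(-10 - 4 i\right)}{29}\right) - 1\right)^{2} = \left(\left(4 i + \frac{6 \left(-10 - 4 i\right)}{29}\right) - 1\right)^{2} = \left(-1 + 4 i + \frac{6 \left(-10 - 4 i\right)}{29}\right)^{2}$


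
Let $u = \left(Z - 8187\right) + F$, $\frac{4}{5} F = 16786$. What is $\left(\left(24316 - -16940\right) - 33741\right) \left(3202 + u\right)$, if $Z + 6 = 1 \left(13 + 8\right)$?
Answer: $\frac{240667875}{2} \approx 1.2033 \cdot 10^{8}$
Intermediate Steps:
$F = \frac{41965}{2}$ ($F = \frac{5}{4} \cdot 16786 = \frac{41965}{2} \approx 20983.0$)
$Z = 15$ ($Z = -6 + 1 \left(13 + 8\right) = -6 + 1 \cdot 21 = -6 + 21 = 15$)
$u = \frac{25621}{2}$ ($u = \left(15 - 8187\right) + \frac{41965}{2} = -8172 + \frac{41965}{2} = \frac{25621}{2} \approx 12811.0$)
$\left(\left(24316 - -16940\right) - 33741\right) \left(3202 + u\right) = \left(\left(24316 - -16940\right) - 33741\right) \left(3202 + \frac{25621}{2}\right) = \left(\left(24316 + 16940\right) - 33741\right) \frac{32025}{2} = \left(41256 - 33741\right) \frac{32025}{2} = 7515 \cdot \frac{32025}{2} = \frac{240667875}{2}$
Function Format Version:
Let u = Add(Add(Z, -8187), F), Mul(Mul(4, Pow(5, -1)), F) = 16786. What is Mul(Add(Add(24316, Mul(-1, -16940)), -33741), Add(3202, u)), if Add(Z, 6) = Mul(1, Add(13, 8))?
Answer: Rational(240667875, 2) ≈ 1.2033e+8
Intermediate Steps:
F = Rational(41965, 2) (F = Mul(Rational(5, 4), 16786) = Rational(41965, 2) ≈ 20983.)
Z = 15 (Z = Add(-6, Mul(1, Add(13, 8))) = Add(-6, Mul(1, 21)) = Add(-6, 21) = 15)
u = Rational(25621, 2) (u = Add(Add(15, -8187), Rational(41965, 2)) = Add(-8172, Rational(41965, 2)) = Rational(25621, 2) ≈ 12811.)
Mul(Add(Add(24316, Mul(-1, -16940)), -33741), Add(3202, u)) = Mul(Add(Add(24316, Mul(-1, -16940)), -33741), Add(3202, Rational(25621, 2))) = Mul(Add(Add(24316, 16940), -33741), Rational(32025, 2)) = Mul(Add(41256, -33741), Rational(32025, 2)) = Mul(7515, Rational(32025, 2)) = Rational(240667875, 2)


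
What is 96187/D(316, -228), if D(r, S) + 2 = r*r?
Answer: 96187/99854 ≈ 0.96328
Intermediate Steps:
D(r, S) = -2 + r² (D(r, S) = -2 + r*r = -2 + r²)
96187/D(316, -228) = 96187/(-2 + 316²) = 96187/(-2 + 99856) = 96187/99854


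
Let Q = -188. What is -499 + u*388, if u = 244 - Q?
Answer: 167117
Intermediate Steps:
u = 432 (u = 244 - 1*(-188) = 244 + 188 = 432)
-499 + u*388 = -499 + 432*388 = -499 + 167616 = 167117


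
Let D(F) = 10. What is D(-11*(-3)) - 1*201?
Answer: -191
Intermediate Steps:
D(-11*(-3)) - 1*201 = 10 - 1*201 = 10 - 201 = -191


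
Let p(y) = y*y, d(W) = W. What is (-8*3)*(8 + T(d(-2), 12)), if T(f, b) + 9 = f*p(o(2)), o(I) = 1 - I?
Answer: 72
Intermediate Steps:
p(y) = y**2
T(f, b) = -9 + f (T(f, b) = -9 + f*(1 - 1*2)**2 = -9 + f*(1 - 2)**2 = -9 + f*(-1)**2 = -9 + f*1 = -9 + f)
(-8*3)*(8 + T(d(-2), 12)) = (-8*3)*(8 + (-9 - 2)) = -24*(8 - 11) = -24*(-3) = 72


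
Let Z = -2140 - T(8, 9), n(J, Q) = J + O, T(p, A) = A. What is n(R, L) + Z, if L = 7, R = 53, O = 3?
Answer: -2093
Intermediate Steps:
n(J, Q) = 3 + J (n(J, Q) = J + 3 = 3 + J)
Z = -2149 (Z = -2140 - 1*9 = -2140 - 9 = -2149)
n(R, L) + Z = (3 + 53) - 2149 = 56 - 2149 = -2093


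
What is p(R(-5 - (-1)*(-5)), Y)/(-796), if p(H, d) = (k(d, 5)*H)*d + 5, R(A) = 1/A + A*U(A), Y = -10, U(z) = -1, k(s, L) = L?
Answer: 245/398 ≈ 0.61558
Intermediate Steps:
R(A) = 1/A - A (R(A) = 1/A + A*(-1) = 1/A - A)
p(H, d) = 5 + 5*H*d (p(H, d) = (5*H)*d + 5 = 5*H*d + 5 = 5 + 5*H*d)
p(R(-5 - (-1)*(-5)), Y)/(-796) = (5 + 5*(1/(-5 - (-1)*(-5)) - (-5 - (-1)*(-5)))*(-10))/(-796) = (5 + 5*(1/(-5 - 1*5) - (-5 - 1*5))*(-10))*(-1/796) = (5 + 5*(1/(-5 - 5) - (-5 - 5))*(-10))*(-1/796) = (5 + 5*(1/(-10) - 1*(-10))*(-10))*(-1/796) = (5 + 5*(-⅒ + 10)*(-10))*(-1/796) = (5 + 5*(99/10)*(-10))*(-1/796) = (5 - 495)*(-1/796) = -490*(-1/796) = 245/398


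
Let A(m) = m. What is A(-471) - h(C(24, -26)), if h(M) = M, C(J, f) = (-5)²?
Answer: -496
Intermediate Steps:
C(J, f) = 25
A(-471) - h(C(24, -26)) = -471 - 1*25 = -471 - 25 = -496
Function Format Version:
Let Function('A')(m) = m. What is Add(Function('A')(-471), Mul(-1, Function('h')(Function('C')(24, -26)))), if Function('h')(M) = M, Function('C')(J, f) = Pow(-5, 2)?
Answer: -496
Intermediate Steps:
Function('C')(J, f) = 25
Add(Function('A')(-471), Mul(-1, Function('h')(Function('C')(24, -26)))) = Add(-471, Mul(-1, 25)) = Add(-471, -25) = -496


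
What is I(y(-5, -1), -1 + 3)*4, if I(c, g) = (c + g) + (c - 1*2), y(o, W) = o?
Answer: -40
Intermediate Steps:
I(c, g) = -2 + g + 2*c (I(c, g) = (c + g) + (c - 2) = (c + g) + (-2 + c) = -2 + g + 2*c)
I(y(-5, -1), -1 + 3)*4 = (-2 + (-1 + 3) + 2*(-5))*4 = (-2 + 2 - 10)*4 = -10*4 = -40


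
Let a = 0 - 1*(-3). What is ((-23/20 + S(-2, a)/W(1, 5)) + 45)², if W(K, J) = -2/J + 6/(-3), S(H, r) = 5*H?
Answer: 8300161/3600 ≈ 2305.6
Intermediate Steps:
a = 3 (a = 0 + 3 = 3)
W(K, J) = -2 - 2/J (W(K, J) = -2/J + 6*(-⅓) = -2/J - 2 = -2 - 2/J)
((-23/20 + S(-2, a)/W(1, 5)) + 45)² = ((-23/20 + (5*(-2))/(-2 - 2/5)) + 45)² = ((-23*1/20 - 10/(-2 - 2*⅕)) + 45)² = ((-23/20 - 10/(-2 - ⅖)) + 45)² = ((-23/20 - 10/(-12/5)) + 45)² = ((-23/20 - 10*(-5/12)) + 45)² = ((-23/20 + 25/6) + 45)² = (181/60 + 45)² = (2881/60)² = 8300161/3600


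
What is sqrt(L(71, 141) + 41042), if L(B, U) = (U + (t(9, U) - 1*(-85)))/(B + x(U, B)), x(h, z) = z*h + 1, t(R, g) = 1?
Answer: sqrt(4172614747179)/10083 ≈ 202.59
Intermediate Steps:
x(h, z) = 1 + h*z (x(h, z) = h*z + 1 = 1 + h*z)
L(B, U) = (86 + U)/(1 + B + B*U) (L(B, U) = (U + (1 - 1*(-85)))/(B + (1 + U*B)) = (U + (1 + 85))/(B + (1 + B*U)) = (U + 86)/(1 + B + B*U) = (86 + U)/(1 + B + B*U))
sqrt(L(71, 141) + 41042) = sqrt((86 + 141)/(1 + 71 + 71*141) + 41042) = sqrt(227/(1 + 71 + 10011) + 41042) = sqrt(227/10083 + 41042) = sqrt(413826713/10083) = sqrt(4172614747179)/10083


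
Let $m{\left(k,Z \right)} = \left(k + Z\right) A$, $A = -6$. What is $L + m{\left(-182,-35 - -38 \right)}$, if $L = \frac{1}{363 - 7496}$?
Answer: $\frac{7660841}{7133} \approx 1074.0$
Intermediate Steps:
$L = - \frac{1}{7133}$ ($L = \frac{1}{-7133} = - \frac{1}{7133} \approx -0.00014019$)
$m{\left(k,Z \right)} = - 6 Z - 6 k$ ($m{\left(k,Z \right)} = \left(k + Z\right) \left(-6\right) = \left(Z + k\right) \left(-6\right) = - 6 Z - 6 k$)
$L + m{\left(-182,-35 - -38 \right)} = - \frac{1}{7133} - \left(-1092 + 6 \left(-35 - -38\right)\right) = - \frac{1}{7133} + \left(- 6 \left(-35 + 38\right) + 1092\right) = - \frac{1}{7133} + \left(\left(-6\right) 3 + 1092\right) = - \frac{1}{7133} + \left(-18 + 1092\right) = - \frac{1}{7133} + 1074 = \frac{7660841}{7133}$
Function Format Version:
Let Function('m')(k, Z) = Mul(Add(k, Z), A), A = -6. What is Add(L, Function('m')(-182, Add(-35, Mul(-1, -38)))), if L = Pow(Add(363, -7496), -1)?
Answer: Rational(7660841, 7133) ≈ 1074.0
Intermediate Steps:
L = Rational(-1, 7133) (L = Pow(-7133, -1) = Rational(-1, 7133) ≈ -0.00014019)
Function('m')(k, Z) = Add(Mul(-6, Z), Mul(-6, k)) (Function('m')(k, Z) = Mul(Add(k, Z), -6) = Mul(Add(Z, k), -6) = Add(Mul(-6, Z), Mul(-6, k)))
Add(L, Function('m')(-182, Add(-35, Mul(-1, -38)))) = Add(Rational(-1, 7133), Add(Mul(-6, Add(-35, Mul(-1, -38))), Mul(-6, -182))) = Add(Rational(-1, 7133), Add(Mul(-6, Add(-35, 38)), 1092)) = Add(Rational(-1, 7133), Add(Mul(-6, 3), 1092)) = Add(Rational(-1, 7133), Add(-18, 1092)) = Add(Rational(-1, 7133), 1074) = Rational(7660841, 7133)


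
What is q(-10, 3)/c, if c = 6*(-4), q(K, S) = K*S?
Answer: 5/4 ≈ 1.2500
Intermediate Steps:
c = -24
q(-10, 3)/c = -10*3/(-24) = -30*(-1/24) = 5/4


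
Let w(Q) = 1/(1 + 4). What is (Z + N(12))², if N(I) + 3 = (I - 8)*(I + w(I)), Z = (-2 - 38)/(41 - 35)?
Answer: 344569/225 ≈ 1531.4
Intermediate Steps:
w(Q) = ⅕ (w(Q) = 1/5 = ⅕)
Z = -20/3 (Z = -40/6 = -40*⅙ = -20/3 ≈ -6.6667)
N(I) = -3 + (-8 + I)*(⅕ + I) (N(I) = -3 + (I - 8)*(I + ⅕) = -3 + (-8 + I)*(⅕ + I))
(Z + N(12))² = (-20/3 + (-23/5 + 12² - 39/5*12))² = (-20/3 + (-23/5 + 144 - 468/5))² = (-20/3 + 229/5)² = (587/15)² = 344569/225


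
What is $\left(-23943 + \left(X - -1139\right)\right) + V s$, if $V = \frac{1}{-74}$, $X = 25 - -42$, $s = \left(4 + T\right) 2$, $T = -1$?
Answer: $- \frac{841272}{37} \approx -22737.0$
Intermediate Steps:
$s = 6$ ($s = \left(4 - 1\right) 2 = 3 \cdot 2 = 6$)
$X = 67$ ($X = 25 + 42 = 67$)
$V = - \frac{1}{74} \approx -0.013514$
$\left(-23943 + \left(X - -1139\right)\right) + V s = \left(-23943 + \left(67 - -1139\right)\right) - \frac{3}{37} = \left(-23943 + \left(67 + 1139\right)\right) - \frac{3}{37} = \left(-23943 + 1206\right) - \frac{3}{37} = -22737 - \frac{3}{37} = - \frac{841272}{37}$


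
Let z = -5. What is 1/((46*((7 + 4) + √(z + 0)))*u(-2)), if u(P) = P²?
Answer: 11/23184 - I*√5/23184 ≈ 0.00047447 - 9.6449e-5*I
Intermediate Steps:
1/((46*((7 + 4) + √(z + 0)))*u(-2)) = 1/((46*((7 + 4) + √(-5 + 0)))*(-2)²) = 1/((46*(11 + √(-5)))*4) = 1/((46*(11 + I*√5))*4) = 1/((506 + 46*I*√5)*4) = 1/(2024 + 184*I*√5)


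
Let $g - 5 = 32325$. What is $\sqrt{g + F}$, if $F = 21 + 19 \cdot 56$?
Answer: $\sqrt{33415} \approx 182.8$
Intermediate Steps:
$g = 32330$ ($g = 5 + 32325 = 32330$)
$F = 1085$ ($F = 21 + 1064 = 1085$)
$\sqrt{g + F} = \sqrt{32330 + 1085} = \sqrt{33415}$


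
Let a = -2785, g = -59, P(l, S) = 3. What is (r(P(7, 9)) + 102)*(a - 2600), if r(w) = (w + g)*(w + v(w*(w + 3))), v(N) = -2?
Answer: -247710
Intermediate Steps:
r(w) = (-59 + w)*(-2 + w) (r(w) = (w - 59)*(w - 2) = (-59 + w)*(-2 + w))
(r(P(7, 9)) + 102)*(a - 2600) = ((118 + 3**2 - 61*3) + 102)*(-2785 - 2600) = ((118 + 9 - 183) + 102)*(-5385) = (-56 + 102)*(-5385) = 46*(-5385) = -247710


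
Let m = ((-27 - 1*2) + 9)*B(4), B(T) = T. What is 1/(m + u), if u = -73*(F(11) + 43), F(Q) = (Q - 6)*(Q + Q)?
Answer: -1/11249 ≈ -8.8897e-5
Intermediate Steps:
F(Q) = 2*Q*(-6 + Q) (F(Q) = (-6 + Q)*(2*Q) = 2*Q*(-6 + Q))
u = -11169 (u = -73*(2*11*(-6 + 11) + 43) = -73*(2*11*5 + 43) = -73*(110 + 43) = -73*153 = -11169)
m = -80 (m = ((-27 - 1*2) + 9)*4 = ((-27 - 2) + 9)*4 = (-29 + 9)*4 = -20*4 = -80)
1/(m + u) = 1/(-80 - 11169) = 1/(-11249) = -1/11249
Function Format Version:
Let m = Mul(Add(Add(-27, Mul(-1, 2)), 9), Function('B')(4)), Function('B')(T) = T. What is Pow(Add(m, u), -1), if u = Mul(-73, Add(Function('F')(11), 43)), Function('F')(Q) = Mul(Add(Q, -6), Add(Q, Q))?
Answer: Rational(-1, 11249) ≈ -8.8897e-5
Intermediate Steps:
Function('F')(Q) = Mul(2, Q, Add(-6, Q)) (Function('F')(Q) = Mul(Add(-6, Q), Mul(2, Q)) = Mul(2, Q, Add(-6, Q)))
u = -11169 (u = Mul(-73, Add(Mul(2, 11, Add(-6, 11)), 43)) = Mul(-73, Add(Mul(2, 11, 5), 43)) = Mul(-73, Add(110, 43)) = Mul(-73, 153) = -11169)
m = -80 (m = Mul(Add(Add(-27, Mul(-1, 2)), 9), 4) = Mul(Add(Add(-27, -2), 9), 4) = Mul(Add(-29, 9), 4) = Mul(-20, 4) = -80)
Pow(Add(m, u), -1) = Pow(Add(-80, -11169), -1) = Pow(-11249, -1) = Rational(-1, 11249)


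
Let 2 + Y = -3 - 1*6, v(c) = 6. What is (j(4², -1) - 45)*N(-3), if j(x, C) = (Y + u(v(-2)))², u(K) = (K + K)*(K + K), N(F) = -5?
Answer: -88220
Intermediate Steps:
Y = -11 (Y = -2 + (-3 - 1*6) = -2 + (-3 - 6) = -2 - 9 = -11)
u(K) = 4*K² (u(K) = (2*K)*(2*K) = 4*K²)
j(x, C) = 17689 (j(x, C) = (-11 + 4*6²)² = (-11 + 4*36)² = (-11 + 144)² = 133² = 17689)
(j(4², -1) - 45)*N(-3) = (17689 - 45)*(-5) = 17644*(-5) = -88220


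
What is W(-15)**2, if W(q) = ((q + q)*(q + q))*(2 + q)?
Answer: 136890000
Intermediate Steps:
W(q) = 4*q**2*(2 + q) (W(q) = ((2*q)*(2*q))*(2 + q) = (4*q**2)*(2 + q) = 4*q**2*(2 + q))
W(-15)**2 = (4*(-15)**2*(2 - 15))**2 = (4*225*(-13))**2 = (-11700)**2 = 136890000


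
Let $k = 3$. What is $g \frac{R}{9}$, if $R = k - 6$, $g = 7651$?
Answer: $- \frac{7651}{3} \approx -2550.3$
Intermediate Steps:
$R = -3$ ($R = 3 - 6 = -3$)
$g \frac{R}{9} = 7651 \left(- \frac{3}{9}\right) = 7651 \left(\left(-3\right) \frac{1}{9}\right) = 7651 \left(- \frac{1}{3}\right) = - \frac{7651}{3}$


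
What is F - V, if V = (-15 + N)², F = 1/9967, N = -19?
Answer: -11521851/9967 ≈ -1156.0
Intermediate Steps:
F = 1/9967 ≈ 0.00010033
V = 1156 (V = (-15 - 19)² = (-34)² = 1156)
F - V = 1/9967 - 1*1156 = 1/9967 - 1156 = -11521851/9967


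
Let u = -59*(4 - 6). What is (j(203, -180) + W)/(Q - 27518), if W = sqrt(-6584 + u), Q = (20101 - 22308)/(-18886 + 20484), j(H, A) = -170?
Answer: 271660/43975971 - 1598*I*sqrt(6466)/43975971 ≈ 0.0061775 - 0.002922*I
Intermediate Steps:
Q = -2207/1598 ≈ -1.3811
u = 118 (u = -59*(-2) = 118)
W = I*sqrt(6466) (W = sqrt(-6584 + 118) = sqrt(-6466) = I*sqrt(6466) ≈ 80.411*I)
(j(203, -180) + W)/(Q - 27518) = (-170 + I*sqrt(6466))/(-2207/1598 - 27518) = (-170 + I*sqrt(6466))/(-43975971/1598) = (-170 + I*sqrt(6466))*(-1598/43975971) = 271660/43975971 - 1598*I*sqrt(6466)/43975971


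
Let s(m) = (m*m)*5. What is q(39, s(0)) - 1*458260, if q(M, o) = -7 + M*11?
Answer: -457838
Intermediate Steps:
s(m) = 5*m² (s(m) = m²*5 = 5*m²)
q(M, o) = -7 + 11*M
q(39, s(0)) - 1*458260 = (-7 + 11*39) - 1*458260 = (-7 + 429) - 458260 = 422 - 458260 = -457838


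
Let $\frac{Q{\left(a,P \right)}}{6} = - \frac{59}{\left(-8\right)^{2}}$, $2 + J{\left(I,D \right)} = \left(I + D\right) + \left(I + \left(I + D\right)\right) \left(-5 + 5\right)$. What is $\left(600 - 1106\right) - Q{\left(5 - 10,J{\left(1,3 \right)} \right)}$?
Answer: $- \frac{16015}{32} \approx -500.47$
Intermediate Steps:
$J{\left(I,D \right)} = -2 + D + I$ ($J{\left(I,D \right)} = -2 + \left(\left(I + D\right) + \left(I + \left(I + D\right)\right) \left(-5 + 5\right)\right) = -2 + \left(\left(D + I\right) + \left(I + \left(D + I\right)\right) 0\right) = -2 + \left(\left(D + I\right) + \left(D + 2 I\right) 0\right) = -2 + \left(\left(D + I\right) + 0\right) = -2 + \left(D + I\right) = -2 + D + I$)
$Q{\left(a,P \right)} = - \frac{177}{32}$ ($Q{\left(a,P \right)} = 6 \left(- \frac{59}{\left(-8\right)^{2}}\right) = 6 \left(- \frac{59}{64}\right) = - \frac{177}{32}$)
$\left(600 - 1106\right) - Q{\left(5 - 10,J{\left(1,3 \right)} \right)} = \left(600 - 1106\right) - - \frac{177}{32} = -506 + \frac{177}{32} = - \frac{16015}{32}$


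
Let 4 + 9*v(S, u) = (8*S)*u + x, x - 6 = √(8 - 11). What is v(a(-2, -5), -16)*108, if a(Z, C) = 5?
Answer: -7656 + 12*I*√3 ≈ -7656.0 + 20.785*I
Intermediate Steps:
x = 6 + I*√3 (x = 6 + √(8 - 11) = 6 + √(-3) = 6 + I*√3 ≈ 6.0 + 1.732*I)
v(S, u) = 2/9 + I*√3/9 + 8*S*u/9 (v(S, u) = -4/9 + ((8*S)*u + (6 + I*√3))/9 = -4/9 + (8*S*u + (6 + I*√3))/9 = -4/9 + (6 + I*√3 + 8*S*u)/9 = -4/9 + (⅔ + I*√3/9 + 8*S*u/9) = 2/9 + I*√3/9 + 8*S*u/9)
v(a(-2, -5), -16)*108 = (2/9 + I*√3/9 + (8/9)*5*(-16))*108 = (2/9 + I*√3/9 - 640/9)*108 = (-638/9 + I*√3/9)*108 = -7656 + 12*I*√3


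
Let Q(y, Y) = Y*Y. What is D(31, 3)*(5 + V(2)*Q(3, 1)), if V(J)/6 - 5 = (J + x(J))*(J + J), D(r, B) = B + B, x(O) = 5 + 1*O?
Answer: 1506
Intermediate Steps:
x(O) = 5 + O
D(r, B) = 2*B
Q(y, Y) = Y²
V(J) = 30 + 12*J*(5 + 2*J) (V(J) = 30 + 6*((J + (5 + J))*(J + J)) = 30 + 6*((5 + 2*J)*(2*J)) = 30 + 6*(2*J*(5 + 2*J)) = 30 + 12*J*(5 + 2*J))
D(31, 3)*(5 + V(2)*Q(3, 1)) = (2*3)*(5 + (30 + 24*2² + 60*2)*1²) = 6*(5 + (30 + 24*4 + 120)*1) = 6*(5 + (30 + 96 + 120)*1) = 6*(5 + 246*1) = 6*(5 + 246) = 6*251 = 1506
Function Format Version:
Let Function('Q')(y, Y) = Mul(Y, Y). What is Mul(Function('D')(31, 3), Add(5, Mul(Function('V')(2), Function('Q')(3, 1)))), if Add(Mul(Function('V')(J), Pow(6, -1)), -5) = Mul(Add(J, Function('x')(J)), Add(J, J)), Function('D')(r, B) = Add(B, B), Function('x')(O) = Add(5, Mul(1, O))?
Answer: 1506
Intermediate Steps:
Function('x')(O) = Add(5, O)
Function('D')(r, B) = Mul(2, B)
Function('Q')(y, Y) = Pow(Y, 2)
Function('V')(J) = Add(30, Mul(12, J, Add(5, Mul(2, J)))) (Function('V')(J) = Add(30, Mul(6, Mul(Add(J, Add(5, J)), Add(J, J)))) = Add(30, Mul(6, Mul(Add(5, Mul(2, J)), Mul(2, J)))) = Add(30, Mul(6, Mul(2, J, Add(5, Mul(2, J))))) = Add(30, Mul(12, J, Add(5, Mul(2, J)))))
Mul(Function('D')(31, 3), Add(5, Mul(Function('V')(2), Function('Q')(3, 1)))) = Mul(Mul(2, 3), Add(5, Mul(Add(30, Mul(24, Pow(2, 2)), Mul(60, 2)), Pow(1, 2)))) = Mul(6, Add(5, Mul(Add(30, Mul(24, 4), 120), 1))) = Mul(6, Add(5, Mul(Add(30, 96, 120), 1))) = Mul(6, Add(5, Mul(246, 1))) = Mul(6, Add(5, 246)) = Mul(6, 251) = 1506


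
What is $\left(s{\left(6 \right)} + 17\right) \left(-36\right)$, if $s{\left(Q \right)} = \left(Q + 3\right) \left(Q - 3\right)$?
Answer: $-1584$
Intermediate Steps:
$s{\left(Q \right)} = \left(-3 + Q\right) \left(3 + Q\right)$ ($s{\left(Q \right)} = \left(3 + Q\right) \left(-3 + Q\right) = \left(-3 + Q\right) \left(3 + Q\right)$)
$\left(s{\left(6 \right)} + 17\right) \left(-36\right) = \left(\left(-9 + 6^{2}\right) + 17\right) \left(-36\right) = \left(\left(-9 + 36\right) + 17\right) \left(-36\right) = \left(27 + 17\right) \left(-36\right) = 44 \left(-36\right) = -1584$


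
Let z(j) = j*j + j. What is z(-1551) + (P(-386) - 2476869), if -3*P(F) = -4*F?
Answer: -220001/3 ≈ -73334.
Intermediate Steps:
P(F) = 4*F/3 (P(F) = -(-4)*F/3 = 4*F/3)
z(j) = j + j² (z(j) = j² + j = j + j²)
z(-1551) + (P(-386) - 2476869) = -1551*(1 - 1551) + ((4/3)*(-386) - 2476869) = -1551*(-1550) + (-1544/3 - 2476869) = 2404050 - 7432151/3 = -220001/3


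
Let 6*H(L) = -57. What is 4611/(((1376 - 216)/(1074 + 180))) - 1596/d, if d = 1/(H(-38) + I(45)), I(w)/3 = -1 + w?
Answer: -3810507/20 ≈ -1.9053e+5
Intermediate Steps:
I(w) = -3 + 3*w (I(w) = 3*(-1 + w) = -3 + 3*w)
H(L) = -19/2 (H(L) = (⅙)*(-57) = -19/2)
d = 2/245 (d = 1/(-19/2 + (-3 + 3*45)) = 1/(-19/2 + (-3 + 135)) = 1/(-19/2 + 132) = 1/(245/2) = 2/245 ≈ 0.0081633)
4611/(((1376 - 216)/(1074 + 180))) - 1596/d = 4611/(((1376 - 216)/(1074 + 180))) - 1596/2/245 = 4611/((1160/1254)) - 1596*245/2 = 4611/((1160*(1/1254))) - 195510 = 4611/(580/627) - 195510 = 4611*(627/580) - 195510 = 99693/20 - 195510 = -3810507/20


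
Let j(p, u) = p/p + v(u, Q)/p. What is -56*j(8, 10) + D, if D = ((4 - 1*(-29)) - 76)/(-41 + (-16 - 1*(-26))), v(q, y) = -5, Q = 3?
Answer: -608/31 ≈ -19.613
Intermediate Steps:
D = 43/31 (D = ((4 + 29) - 76)/(-41 + (-16 + 26)) = (33 - 76)/(-41 + 10) = -43/(-31) = -43*(-1/31) = 43/31 ≈ 1.3871)
j(p, u) = 1 - 5/p (j(p, u) = p/p - 5/p = 1 - 5/p)
-56*j(8, 10) + D = -56*(-5 + 8)/8 + 43/31 = -7*3 + 43/31 = -56*3/8 + 43/31 = -21 + 43/31 = -608/31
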